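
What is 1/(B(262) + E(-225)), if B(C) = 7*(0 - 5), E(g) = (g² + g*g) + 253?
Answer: 1/101468 ≈ 9.8553e-6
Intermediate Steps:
E(g) = 253 + 2*g² (E(g) = (g² + g²) + 253 = 2*g² + 253 = 253 + 2*g²)
B(C) = -35 (B(C) = 7*(-5) = -35)
1/(B(262) + E(-225)) = 1/(-35 + (253 + 2*(-225)²)) = 1/(-35 + (253 + 2*50625)) = 1/(-35 + (253 + 101250)) = 1/(-35 + 101503) = 1/101468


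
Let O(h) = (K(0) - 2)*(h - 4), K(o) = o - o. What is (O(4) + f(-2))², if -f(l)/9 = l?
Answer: 324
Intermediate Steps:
f(l) = -9*l
K(o) = 0
O(h) = 8 - 2*h (O(h) = (0 - 2)*(h - 4) = -2*(-4 + h) = 8 - 2*h)
(O(4) + f(-2))² = ((8 - 2*4) - 9*(-2))² = ((8 - 8) + 18)² = (0 + 18)² = 18² = 324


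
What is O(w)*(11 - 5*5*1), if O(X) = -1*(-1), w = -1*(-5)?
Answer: -14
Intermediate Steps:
w = 5
O(X) = 1
O(w)*(11 - 5*5*1) = 1*(11 - 5*5*1) = 1*(11 - 25*1) = 1*(11 - 25) = 1*(-14) = -14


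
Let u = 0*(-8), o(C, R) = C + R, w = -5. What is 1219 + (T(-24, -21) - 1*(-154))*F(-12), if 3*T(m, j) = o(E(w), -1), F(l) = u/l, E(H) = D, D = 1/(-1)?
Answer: 1219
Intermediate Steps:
D = -1 (D = 1*(-1) = -1)
E(H) = -1
u = 0
F(l) = 0 (F(l) = 0/l = 0)
T(m, j) = -⅔ (T(m, j) = (-1 - 1)/3 = (⅓)*(-2) = -⅔)
1219 + (T(-24, -21) - 1*(-154))*F(-12) = 1219 + (-⅔ - 1*(-154))*0 = 1219 + (-⅔ + 154)*0 = 1219 + (460/3)*0 = 1219 + 0 = 1219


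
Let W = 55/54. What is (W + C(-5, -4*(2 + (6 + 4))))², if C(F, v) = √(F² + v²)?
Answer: 6794389/2916 + 55*√2329/27 ≈ 2428.3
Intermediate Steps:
W = 55/54 (W = 55*(1/54) = 55/54 ≈ 1.0185)
(W + C(-5, -4*(2 + (6 + 4))))² = (55/54 + √((-5)² + (-4*(2 + (6 + 4)))²))² = (55/54 + √(25 + (-4*(2 + 10))²))² = (55/54 + √(25 + (-4*12)²))² = (55/54 + √(25 + (-48)²))² = (55/54 + √(25 + 2304))² = (55/54 + √2329)²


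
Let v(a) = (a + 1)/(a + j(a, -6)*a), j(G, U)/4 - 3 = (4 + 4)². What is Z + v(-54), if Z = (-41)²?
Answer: 24418259/14526 ≈ 1681.0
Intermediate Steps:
j(G, U) = 268 (j(G, U) = 12 + 4*(4 + 4)² = 12 + 4*8² = 12 + 4*64 = 12 + 256 = 268)
Z = 1681
v(a) = (1 + a)/(269*a) (v(a) = (a + 1)/(a + 268*a) = (1 + a)/((269*a)) = (1 + a)*(1/(269*a)) = (1 + a)/(269*a))
Z + v(-54) = 1681 + (1/269)*(1 - 54)/(-54) = 1681 + (1/269)*(-1/54)*(-53) = 1681 + 53/14526 = 24418259/14526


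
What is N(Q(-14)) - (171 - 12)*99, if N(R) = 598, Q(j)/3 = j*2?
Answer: -15143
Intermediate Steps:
Q(j) = 6*j (Q(j) = 3*(j*2) = 3*(2*j) = 6*j)
N(Q(-14)) - (171 - 12)*99 = 598 - (171 - 12)*99 = 598 - 159*99 = 598 - 1*15741 = 598 - 15741 = -15143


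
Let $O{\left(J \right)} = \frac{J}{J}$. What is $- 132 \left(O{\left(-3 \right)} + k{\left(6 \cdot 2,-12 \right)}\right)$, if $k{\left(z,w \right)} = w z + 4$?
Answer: $18348$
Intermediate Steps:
$O{\left(J \right)} = 1$
$k{\left(z,w \right)} = 4 + w z$
$- 132 \left(O{\left(-3 \right)} + k{\left(6 \cdot 2,-12 \right)}\right) = - 132 \left(1 + \left(4 - 12 \cdot 6 \cdot 2\right)\right) = - 132 \left(1 + \left(4 - 144\right)\right) = - 132 \left(1 - 140\right) = \left(-132\right) \left(-139\right) = 18348$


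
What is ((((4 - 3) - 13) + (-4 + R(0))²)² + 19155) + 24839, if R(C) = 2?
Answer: 44058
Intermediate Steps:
((((4 - 3) - 13) + (-4 + R(0))²)² + 19155) + 24839 = ((((4 - 3) - 13) + (-4 + 2)²)² + 19155) + 24839 = (((1 - 13) + (-2)²)² + 19155) + 24839 = ((-12 + 4)² + 19155) + 24839 = ((-8)² + 19155) + 24839 = (64 + 19155) + 24839 = 19219 + 24839 = 44058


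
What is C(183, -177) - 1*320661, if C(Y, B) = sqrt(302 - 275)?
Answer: -320661 + 3*sqrt(3) ≈ -3.2066e+5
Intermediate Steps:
C(Y, B) = 3*sqrt(3) (C(Y, B) = sqrt(27) = 3*sqrt(3))
C(183, -177) - 1*320661 = 3*sqrt(3) - 1*320661 = 3*sqrt(3) - 320661 = -320661 + 3*sqrt(3)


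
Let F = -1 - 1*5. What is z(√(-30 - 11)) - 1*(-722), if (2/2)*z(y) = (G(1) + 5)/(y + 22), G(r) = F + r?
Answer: 722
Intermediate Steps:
F = -6 (F = -1 - 5 = -6)
G(r) = -6 + r
z(y) = 0 (z(y) = ((-6 + 1) + 5)/(y + 22) = (-5 + 5)/(22 + y) = 0/(22 + y) = 0)
z(√(-30 - 11)) - 1*(-722) = 0 - 1*(-722) = 0 + 722 = 722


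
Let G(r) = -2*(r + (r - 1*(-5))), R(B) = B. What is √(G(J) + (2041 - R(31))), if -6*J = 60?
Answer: 2*√510 ≈ 45.166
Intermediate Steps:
J = -10 (J = -⅙*60 = -10)
G(r) = -10 - 4*r (G(r) = -2*(r + (r + 5)) = -2*(r + (5 + r)) = -2*(5 + 2*r) = -10 - 4*r)
√(G(J) + (2041 - R(31))) = √((-10 - 4*(-10)) + (2041 - 1*31)) = √((-10 + 40) + (2041 - 31)) = √(30 + 2010) = √2040 = 2*√510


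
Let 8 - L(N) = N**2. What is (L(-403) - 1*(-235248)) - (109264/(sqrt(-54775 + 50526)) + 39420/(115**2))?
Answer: 192672431/2645 + 109264*I*sqrt(4249)/4249 ≈ 72844.0 + 1676.2*I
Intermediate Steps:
L(N) = 8 - N**2
(L(-403) - 1*(-235248)) - (109264/(sqrt(-54775 + 50526)) + 39420/(115**2)) = ((8 - 1*(-403)**2) - 1*(-235248)) - (109264/(sqrt(-54775 + 50526)) + 39420/(115**2)) = ((8 - 1*162409) + 235248) - (109264/(sqrt(-4249)) + 39420/13225) = ((8 - 162409) + 235248) - (109264/((I*sqrt(4249))) + 39420*(1/13225)) = (-162401 + 235248) - (109264*(-I*sqrt(4249)/4249) + 7884/2645) = 72847 - (-109264*I*sqrt(4249)/4249 + 7884/2645) = 72847 - (7884/2645 - 109264*I*sqrt(4249)/4249) = 72847 + (-7884/2645 + 109264*I*sqrt(4249)/4249) = 192672431/2645 + 109264*I*sqrt(4249)/4249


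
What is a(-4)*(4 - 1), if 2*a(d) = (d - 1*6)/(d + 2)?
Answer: 15/2 ≈ 7.5000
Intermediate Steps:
a(d) = (-6 + d)/(2*(2 + d)) (a(d) = ((d - 1*6)/(d + 2))/2 = ((d - 6)/(2 + d))/2 = ((-6 + d)/(2 + d))/2 = (-6 + d)/(2*(2 + d)))
a(-4)*(4 - 1) = ((-6 - 4)/(2*(2 - 4)))*(4 - 1) = ((½)*(-10)/(-2))*3 = ((½)*(-½)*(-10))*3 = (5/2)*3 = 15/2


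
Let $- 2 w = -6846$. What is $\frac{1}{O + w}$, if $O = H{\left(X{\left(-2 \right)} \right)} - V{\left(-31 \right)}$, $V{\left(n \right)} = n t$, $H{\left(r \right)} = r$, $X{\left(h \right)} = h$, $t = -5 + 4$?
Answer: $\frac{1}{3390} \approx 0.00029499$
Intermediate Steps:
$t = -1$
$w = 3423$ ($w = \left(- \frac{1}{2}\right) \left(-6846\right) = 3423$)
$V{\left(n \right)} = - n$ ($V{\left(n \right)} = n \left(-1\right) = - n$)
$O = -33$ ($O = -2 - \left(-1\right) \left(-31\right) = -2 - 31 = -33$)
$\frac{1}{O + w} = \frac{1}{-33 + 3423} = \frac{1}{3390}$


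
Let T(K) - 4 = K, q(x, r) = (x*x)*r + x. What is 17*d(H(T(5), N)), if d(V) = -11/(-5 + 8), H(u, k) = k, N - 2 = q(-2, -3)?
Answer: -187/3 ≈ -62.333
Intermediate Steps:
q(x, r) = x + r*x**2 (q(x, r) = x**2*r + x = r*x**2 + x = x + r*x**2)
T(K) = 4 + K
N = -12 (N = 2 - 2*(1 - 3*(-2)) = 2 - 2*(1 + 6) = 2 - 2*7 = 2 - 14 = -12)
d(V) = -11/3
17*d(H(T(5), N)) = 17*(-11/3) = -187/3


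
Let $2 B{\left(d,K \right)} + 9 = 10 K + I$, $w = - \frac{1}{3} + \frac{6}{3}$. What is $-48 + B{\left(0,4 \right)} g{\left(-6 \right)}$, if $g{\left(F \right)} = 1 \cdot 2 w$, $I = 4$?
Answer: $\frac{31}{3} \approx 10.333$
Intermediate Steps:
$w = \frac{5}{3}$ ($w = \left(-1\right) \frac{1}{3} + 6 \cdot \frac{1}{3} = - \frac{1}{3} + 2 = \frac{5}{3} \approx 1.6667$)
$B{\left(d,K \right)} = - \frac{5}{2} + 5 K$ ($B{\left(d,K \right)} = - \frac{9}{2} + \frac{10 K + 4}{2} = - \frac{9}{2} + \frac{4 + 10 K}{2} = - \frac{9}{2} + \left(2 + 5 K\right) = - \frac{5}{2} + 5 K$)
$g{\left(F \right)} = \frac{10}{3}$ ($g{\left(F \right)} = 1 \cdot 2 \cdot \frac{5}{3} = 2 \cdot \frac{5}{3} = \frac{10}{3}$)
$-48 + B{\left(0,4 \right)} g{\left(-6 \right)} = -48 + \left(- \frac{5}{2} + 5 \cdot 4\right) \frac{10}{3} = -48 + \left(- \frac{5}{2} + 20\right) \frac{10}{3} = -48 + \frac{35}{2} \cdot \frac{10}{3} = -48 + \frac{175}{3} = \frac{31}{3}$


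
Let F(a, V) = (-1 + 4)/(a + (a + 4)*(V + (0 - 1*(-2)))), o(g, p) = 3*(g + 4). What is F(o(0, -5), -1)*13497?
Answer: 40491/28 ≈ 1446.1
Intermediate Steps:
o(g, p) = 12 + 3*g (o(g, p) = 3*(4 + g) = 12 + 3*g)
F(a, V) = 3/(a + (2 + V)*(4 + a)) (F(a, V) = 3/(a + (4 + a)*(V + (0 + 2))) = 3/(a + (4 + a)*(V + 2)) = 3/(a + (4 + a)*(2 + V)) = 3/(a + (2 + V)*(4 + a)))
F(o(0, -5), -1)*13497 = (3/(8 + 3*(12 + 3*0) + 4*(-1) - (12 + 3*0)))*13497 = (3/(8 + 3*(12 + 0) - 4 - (12 + 0)))*13497 = (3/(8 + 3*12 - 4 - 1*12))*13497 = (3/(8 + 36 - 4 - 12))*13497 = (3/28)*13497 = 40491/28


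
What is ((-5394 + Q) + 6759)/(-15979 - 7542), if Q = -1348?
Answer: -17/23521 ≈ -0.00072276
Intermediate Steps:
((-5394 + Q) + 6759)/(-15979 - 7542) = ((-5394 - 1348) + 6759)/(-15979 - 7542) = (-6742 + 6759)/(-23521) = 17*(-1/23521) = -17/23521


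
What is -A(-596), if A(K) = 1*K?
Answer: 596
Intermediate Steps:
A(K) = K
-A(-596) = -1*(-596) = 596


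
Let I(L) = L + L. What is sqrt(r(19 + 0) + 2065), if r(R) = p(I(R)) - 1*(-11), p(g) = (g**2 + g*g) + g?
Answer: sqrt(5002) ≈ 70.725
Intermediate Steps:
I(L) = 2*L
p(g) = g + 2*g**2 (p(g) = (g**2 + g**2) + g = 2*g**2 + g = g + 2*g**2)
r(R) = 11 + 2*R*(1 + 4*R) (r(R) = (2*R)*(1 + 2*(2*R)) - 1*(-11) = (2*R)*(1 + 4*R) + 11 = 2*R*(1 + 4*R) + 11 = 11 + 2*R*(1 + 4*R))
sqrt(r(19 + 0) + 2065) = sqrt((11 + 2*(19 + 0)*(1 + 4*(19 + 0))) + 2065) = sqrt((11 + 2*19*(1 + 4*19)) + 2065) = sqrt((11 + 2*19*(1 + 76)) + 2065) = sqrt((11 + 2*19*77) + 2065) = sqrt((11 + 2926) + 2065) = sqrt(2937 + 2065) = sqrt(5002)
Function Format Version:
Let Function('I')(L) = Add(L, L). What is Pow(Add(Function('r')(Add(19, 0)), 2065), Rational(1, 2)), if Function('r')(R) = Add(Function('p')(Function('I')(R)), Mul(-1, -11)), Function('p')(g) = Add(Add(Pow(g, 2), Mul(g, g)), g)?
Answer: Pow(5002, Rational(1, 2)) ≈ 70.725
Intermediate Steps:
Function('I')(L) = Mul(2, L)
Function('p')(g) = Add(g, Mul(2, Pow(g, 2))) (Function('p')(g) = Add(Add(Pow(g, 2), Pow(g, 2)), g) = Add(Mul(2, Pow(g, 2)), g) = Add(g, Mul(2, Pow(g, 2))))
Function('r')(R) = Add(11, Mul(2, R, Add(1, Mul(4, R)))) (Function('r')(R) = Add(Mul(Mul(2, R), Add(1, Mul(2, Mul(2, R)))), Mul(-1, -11)) = Add(Mul(Mul(2, R), Add(1, Mul(4, R))), 11) = Add(Mul(2, R, Add(1, Mul(4, R))), 11) = Add(11, Mul(2, R, Add(1, Mul(4, R)))))
Pow(Add(Function('r')(Add(19, 0)), 2065), Rational(1, 2)) = Pow(Add(Add(11, Mul(2, Add(19, 0), Add(1, Mul(4, Add(19, 0))))), 2065), Rational(1, 2)) = Pow(Add(Add(11, Mul(2, 19, Add(1, Mul(4, 19)))), 2065), Rational(1, 2)) = Pow(Add(Add(11, Mul(2, 19, Add(1, 76))), 2065), Rational(1, 2)) = Pow(Add(Add(11, Mul(2, 19, 77)), 2065), Rational(1, 2)) = Pow(Add(Add(11, 2926), 2065), Rational(1, 2)) = Pow(Add(2937, 2065), Rational(1, 2)) = Pow(5002, Rational(1, 2))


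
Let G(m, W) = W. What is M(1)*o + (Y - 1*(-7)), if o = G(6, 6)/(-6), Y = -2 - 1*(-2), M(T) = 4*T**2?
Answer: 3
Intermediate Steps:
Y = 0 (Y = -2 + 2 = 0)
o = -1 (o = 6/(-6) = 6*(-1/6) = -1)
M(1)*o + (Y - 1*(-7)) = (4*1**2)*(-1) + (0 - 1*(-7)) = (4*1)*(-1) + (0 + 7) = 4*(-1) + 7 = -4 + 7 = 3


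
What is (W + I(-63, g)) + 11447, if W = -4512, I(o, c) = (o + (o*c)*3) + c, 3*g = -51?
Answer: 10068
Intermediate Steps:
g = -17 (g = (⅓)*(-51) = -17)
I(o, c) = c + o + 3*c*o (I(o, c) = (o + (c*o)*3) + c = (o + 3*c*o) + c = c + o + 3*c*o)
(W + I(-63, g)) + 11447 = (-4512 + (-17 - 63 + 3*(-17)*(-63))) + 11447 = (-4512 + (-17 - 63 + 3213)) + 11447 = (-4512 + 3133) + 11447 = -1379 + 11447 = 10068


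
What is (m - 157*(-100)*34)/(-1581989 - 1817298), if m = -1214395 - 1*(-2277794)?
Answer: -1597199/3399287 ≈ -0.46986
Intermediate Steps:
m = 1063399 (m = -1214395 + 2277794 = 1063399)
(m - 157*(-100)*34)/(-1581989 - 1817298) = (1063399 - 157*(-100)*34)/(-1581989 - 1817298) = (1063399 + 15700*34)/(-3399287) = (1063399 + 533800)*(-1/3399287) = 1597199*(-1/3399287) = -1597199/3399287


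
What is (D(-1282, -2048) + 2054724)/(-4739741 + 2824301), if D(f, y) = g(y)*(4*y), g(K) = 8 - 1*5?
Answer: -169179/159620 ≈ -1.0599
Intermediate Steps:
g(K) = 3 (g(K) = 8 - 5 = 3)
D(f, y) = 12*y (D(f, y) = 3*(4*y) = 12*y)
(D(-1282, -2048) + 2054724)/(-4739741 + 2824301) = (12*(-2048) + 2054724)/(-4739741 + 2824301) = (-24576 + 2054724)/(-1915440) = 2030148*(-1/1915440) = -169179/159620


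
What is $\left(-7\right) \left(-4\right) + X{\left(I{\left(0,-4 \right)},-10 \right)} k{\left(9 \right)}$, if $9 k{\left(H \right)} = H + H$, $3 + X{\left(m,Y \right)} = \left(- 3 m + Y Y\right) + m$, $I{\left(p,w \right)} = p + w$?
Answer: $238$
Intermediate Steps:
$X{\left(m,Y \right)} = -3 + Y^{2} - 2 m$ ($X{\left(m,Y \right)} = -3 + \left(\left(- 3 m + Y Y\right) + m\right) = -3 + \left(\left(- 3 m + Y^{2}\right) + m\right) = -3 + \left(\left(Y^{2} - 3 m\right) + m\right) = -3 + \left(Y^{2} - 2 m\right) = -3 + Y^{2} - 2 m$)
$k{\left(H \right)} = \frac{2 H}{9}$ ($k{\left(H \right)} = \frac{H + H}{9} = \frac{2 H}{9}$)
$\left(-7\right) \left(-4\right) + X{\left(I{\left(0,-4 \right)},-10 \right)} k{\left(9 \right)} = \left(-7\right) \left(-4\right) + \left(-3 + \left(-10\right)^{2} - 2 \left(0 - 4\right)\right) \frac{2}{9} \cdot 9 = 28 + \left(-3 + 100 - -8\right) 2 = 28 + \left(-3 + 100 + 8\right) 2 = 28 + 105 \cdot 2 = 28 + 210 = 238$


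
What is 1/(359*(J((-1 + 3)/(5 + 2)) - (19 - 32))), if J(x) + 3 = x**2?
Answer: 49/177346 ≈ 0.00027630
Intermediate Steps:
J(x) = -3 + x**2
1/(359*(J((-1 + 3)/(5 + 2)) - (19 - 32))) = 1/(359*((-3 + ((-1 + 3)/(5 + 2))**2) - (19 - 32))) = 1/(359*((-3 + (2/7)**2) - 1*(-13))) = 1/(359*((-3 + (2*(1/7))**2) + 13)) = 1/(359*((-3 + (2/7)**2) + 13)) = 1/(359*((-3 + 4/49) + 13)) = 1/(359*(-143/49 + 13)) = 1/(359*(494/49)) = 1/(177346/49) = 49/177346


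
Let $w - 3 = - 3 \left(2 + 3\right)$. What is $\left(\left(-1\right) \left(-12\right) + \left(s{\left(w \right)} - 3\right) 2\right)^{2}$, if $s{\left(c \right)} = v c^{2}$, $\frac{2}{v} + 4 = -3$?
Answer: $\frac{285156}{49} \approx 5819.5$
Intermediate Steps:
$v = - \frac{2}{7}$ ($v = \frac{2}{-4 - 3} = \frac{2}{-7} = 2 \left(- \frac{1}{7}\right) = - \frac{2}{7} \approx -0.28571$)
$w = -12$ ($w = 3 - 3 \left(2 + 3\right) = 3 - 15 = -12$)
$s{\left(c \right)} = - \frac{2 c^{2}}{7}$
$\left(\left(-1\right) \left(-12\right) + \left(s{\left(w \right)} - 3\right) 2\right)^{2} = \left(\left(-1\right) \left(-12\right) + \left(- \frac{2 \left(-12\right)^{2}}{7} - 3\right) 2\right)^{2} = \left(12 + \left(\left(- \frac{2}{7}\right) 144 - 3\right) 2\right)^{2} = \left(12 + \left(- \frac{288}{7} - 3\right) 2\right)^{2} = \left(12 - \frac{618}{7}\right)^{2} = \left(- \frac{534}{7}\right)^{2} = \frac{285156}{49}$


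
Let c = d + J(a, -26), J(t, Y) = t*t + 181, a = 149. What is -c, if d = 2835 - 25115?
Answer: -102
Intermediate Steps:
d = -22280
J(t, Y) = 181 + t**2 (J(t, Y) = t**2 + 181 = 181 + t**2)
c = 102 (c = -22280 + (181 + 149**2) = -22280 + (181 + 22201) = -22280 + 22382 = 102)
-c = -1*102 = -102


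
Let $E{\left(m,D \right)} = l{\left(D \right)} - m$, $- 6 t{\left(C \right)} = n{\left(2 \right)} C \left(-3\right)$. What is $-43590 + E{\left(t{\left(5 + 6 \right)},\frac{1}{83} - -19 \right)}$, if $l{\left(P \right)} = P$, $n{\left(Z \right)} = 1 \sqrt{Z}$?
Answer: $- \frac{3616392}{83} - \frac{11 \sqrt{2}}{2} \approx -43579.0$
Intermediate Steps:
$n{\left(Z \right)} = \sqrt{Z}$
$t{\left(C \right)} = \frac{C \sqrt{2}}{2}$ ($t{\left(C \right)} = - \frac{\sqrt{2} C \left(-3\right)}{6} = - \frac{C \sqrt{2} \left(-3\right)}{6} = - \frac{\left(-3\right) C \sqrt{2}}{6} = \frac{C \sqrt{2}}{2}$)
$E{\left(m,D \right)} = D - m$
$-43590 + E{\left(t{\left(5 + 6 \right)},\frac{1}{83} - -19 \right)} = -43590 - \left(-19 - \frac{1}{83} + \frac{\left(5 + 6\right) \sqrt{2}}{2}\right) = -43590 + \left(\left(\frac{1}{83} + 19\right) - \frac{1}{2} \cdot 11 \sqrt{2}\right) = -43590 + \left(\frac{1578}{83} - \frac{11 \sqrt{2}}{2}\right) = - \frac{3616392}{83} - \frac{11 \sqrt{2}}{2}$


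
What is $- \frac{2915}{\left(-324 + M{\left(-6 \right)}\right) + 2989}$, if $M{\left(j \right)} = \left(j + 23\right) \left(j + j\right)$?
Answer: $- \frac{2915}{2461} \approx -1.1845$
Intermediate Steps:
$M{\left(j \right)} = 2 j \left(23 + j\right)$ ($M{\left(j \right)} = \left(23 + j\right) 2 j = 2 j \left(23 + j\right)$)
$- \frac{2915}{\left(-324 + M{\left(-6 \right)}\right) + 2989} = - \frac{2915}{\left(-324 + 2 \left(-6\right) \left(23 - 6\right)\right) + 2989} = - \frac{2915}{\left(-324 + 2 \left(-6\right) 17\right) + 2989} = - \frac{2915}{\left(-324 - 204\right) + 2989} = - \frac{2915}{-528 + 2989} = - \frac{2915}{2461}$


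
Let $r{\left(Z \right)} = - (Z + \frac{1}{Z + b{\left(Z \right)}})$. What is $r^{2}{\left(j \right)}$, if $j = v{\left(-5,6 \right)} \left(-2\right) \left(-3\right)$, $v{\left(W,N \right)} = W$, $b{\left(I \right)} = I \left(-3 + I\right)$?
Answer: $\frac{829382401}{921600} \approx 899.94$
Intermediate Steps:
$j = -30$ ($j = \left(-5\right) \left(-2\right) \left(-3\right) = 10 \left(-3\right) = -30$)
$r{\left(Z \right)} = - Z - \frac{1}{Z + Z \left(-3 + Z\right)}$ ($r{\left(Z \right)} = - (Z + \frac{1}{Z + Z \left(-3 + Z\right)}) = - Z - \frac{1}{Z + Z \left(-3 + Z\right)}$)
$r^{2}{\left(j \right)} = \left(\frac{-1 - \left(-30\right)^{3} + 2 \left(-30\right)^{2}}{\left(-30\right) \left(-2 - 30\right)}\right)^{2} = \left(- \frac{-1 - -27000 + 2 \cdot 900}{30 \left(-32\right)}\right)^{2} = \left(\left(- \frac{1}{30}\right) \left(- \frac{1}{32}\right) \left(-1 + 27000 + 1800\right)\right)^{2} = \left(\left(- \frac{1}{30}\right) \left(- \frac{1}{32}\right) 28799\right)^{2} = \left(\frac{28799}{960}\right)^{2} = \frac{829382401}{921600}$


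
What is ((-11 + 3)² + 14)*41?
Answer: 3198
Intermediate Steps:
((-11 + 3)² + 14)*41 = ((-8)² + 14)*41 = (64 + 14)*41 = 78*41 = 3198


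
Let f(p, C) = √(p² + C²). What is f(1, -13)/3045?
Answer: √170/3045 ≈ 0.0042819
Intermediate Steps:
f(p, C) = √(C² + p²)
f(1, -13)/3045 = √((-13)² + 1²)/3045 = √(169 + 1)*(1/3045) = √170*(1/3045) = √170/3045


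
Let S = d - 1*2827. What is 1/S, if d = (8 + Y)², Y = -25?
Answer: -1/2538 ≈ -0.00039401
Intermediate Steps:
d = 289 (d = (8 - 25)² = (-17)² = 289)
S = -2538 (S = 289 - 1*2827 = 289 - 2827 = -2538)
1/S = 1/(-2538) = -1/2538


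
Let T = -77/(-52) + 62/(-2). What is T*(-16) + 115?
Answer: 7635/13 ≈ 587.31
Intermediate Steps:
T = -1535/52 (T = -77*(-1/52) + 62*(-1/2) = 77/52 - 31 = -1535/52 ≈ -29.519)
T*(-16) + 115 = -1535/52*(-16) + 115 = 6140/13 + 115 = 7635/13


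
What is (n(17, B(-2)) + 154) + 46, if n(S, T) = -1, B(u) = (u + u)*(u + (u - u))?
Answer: 199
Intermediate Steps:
B(u) = 2*u² (B(u) = (2*u)*(u + 0) = (2*u)*u = 2*u²)
(n(17, B(-2)) + 154) + 46 = (-1 + 154) + 46 = 153 + 46 = 199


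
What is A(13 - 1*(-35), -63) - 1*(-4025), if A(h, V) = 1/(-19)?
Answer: 76474/19 ≈ 4024.9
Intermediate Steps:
A(h, V) = -1/19
A(13 - 1*(-35), -63) - 1*(-4025) = -1/19 - 1*(-4025) = -1/19 + 4025 = 76474/19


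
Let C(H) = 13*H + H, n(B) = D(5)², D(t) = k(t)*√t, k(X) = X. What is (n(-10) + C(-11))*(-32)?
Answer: 928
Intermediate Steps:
D(t) = t^(3/2) (D(t) = t*√t = t^(3/2))
n(B) = 125 (n(B) = (5^(3/2))² = (5*√5)² = 125)
C(H) = 14*H
(n(-10) + C(-11))*(-32) = (125 + 14*(-11))*(-32) = (125 - 154)*(-32) = -29*(-32) = 928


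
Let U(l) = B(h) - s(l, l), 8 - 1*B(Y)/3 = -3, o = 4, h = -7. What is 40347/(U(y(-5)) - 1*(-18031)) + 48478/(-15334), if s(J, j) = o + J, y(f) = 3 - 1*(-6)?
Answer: -3884780/4193849 ≈ -0.92630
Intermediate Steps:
B(Y) = 33 (B(Y) = 24 - 3*(-3) = 24 + 9 = 33)
y(f) = 9 (y(f) = 3 + 6 = 9)
s(J, j) = 4 + J
U(l) = 29 - l (U(l) = 33 - (4 + l) = 33 + (-4 - l) = 29 - l)
40347/(U(y(-5)) - 1*(-18031)) + 48478/(-15334) = 40347/((29 - 1*9) - 1*(-18031)) + 48478/(-15334) = 40347/((29 - 9) + 18031) + 48478*(-1/15334) = 40347/(20 + 18031) - 24239/7667 = 40347/18051 - 24239/7667 = 40347*(1/18051) - 24239/7667 = 13449/6017 - 24239/7667 = -3884780/4193849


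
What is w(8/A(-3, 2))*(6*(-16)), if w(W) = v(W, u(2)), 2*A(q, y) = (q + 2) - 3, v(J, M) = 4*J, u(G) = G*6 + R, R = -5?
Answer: 1536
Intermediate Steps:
u(G) = -5 + 6*G (u(G) = G*6 - 5 = 6*G - 5 = -5 + 6*G)
A(q, y) = -½ + q/2 (A(q, y) = ((q + 2) - 3)/2 = ((2 + q) - 3)/2 = (-1 + q)/2 = -½ + q/2)
w(W) = 4*W
w(8/A(-3, 2))*(6*(-16)) = (4*(8/(-½ + (½)*(-3))))*(6*(-16)) = (4*(8/(-½ - 3/2)))*(-96) = (4*(8/(-2)))*(-96) = (4*(8*(-½)))*(-96) = (4*(-4))*(-96) = -16*(-96) = 1536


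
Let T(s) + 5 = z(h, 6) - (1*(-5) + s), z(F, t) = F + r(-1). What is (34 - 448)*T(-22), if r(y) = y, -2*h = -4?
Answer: -9522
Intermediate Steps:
h = 2 (h = -1/2*(-4) = 2)
z(F, t) = -1 + F (z(F, t) = F - 1 = -1 + F)
T(s) = 1 - s (T(s) = -5 + ((-1 + 2) - (1*(-5) + s)) = -5 + (1 - (-5 + s)) = -5 + (1 + (5 - s)) = -5 + (6 - s) = 1 - s)
(34 - 448)*T(-22) = (34 - 448)*(1 - 1*(-22)) = -414*(1 + 22) = -414*23 = -9522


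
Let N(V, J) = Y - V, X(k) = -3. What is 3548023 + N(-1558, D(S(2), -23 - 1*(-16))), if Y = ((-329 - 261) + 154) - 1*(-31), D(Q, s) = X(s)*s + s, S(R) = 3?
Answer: 3549176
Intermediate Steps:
D(Q, s) = -2*s (D(Q, s) = -3*s + s = -2*s)
Y = -405 (Y = (-590 + 154) + 31 = -436 + 31 = -405)
N(V, J) = -405 - V
3548023 + N(-1558, D(S(2), -23 - 1*(-16))) = 3548023 + (-405 - 1*(-1558)) = 3548023 + (-405 + 1558) = 3548023 + 1153 = 3549176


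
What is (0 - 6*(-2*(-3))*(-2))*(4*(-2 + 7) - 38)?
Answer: -1296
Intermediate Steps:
(0 - 6*(-2*(-3))*(-2))*(4*(-2 + 7) - 38) = (0 - 36*(-2))*(4*5 - 38) = (0 - 6*(-12))*(20 - 38) = (0 + 72)*(-18) = 72*(-18) = -1296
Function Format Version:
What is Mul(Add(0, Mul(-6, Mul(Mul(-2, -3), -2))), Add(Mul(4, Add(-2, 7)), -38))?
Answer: -1296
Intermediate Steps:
Mul(Add(0, Mul(-6, Mul(Mul(-2, -3), -2))), Add(Mul(4, Add(-2, 7)), -38)) = Mul(Add(0, Mul(-6, Mul(6, -2))), Add(Mul(4, 5), -38)) = Mul(Add(0, Mul(-6, -12)), Add(20, -38)) = Mul(Add(0, 72), -18) = Mul(72, -18) = -1296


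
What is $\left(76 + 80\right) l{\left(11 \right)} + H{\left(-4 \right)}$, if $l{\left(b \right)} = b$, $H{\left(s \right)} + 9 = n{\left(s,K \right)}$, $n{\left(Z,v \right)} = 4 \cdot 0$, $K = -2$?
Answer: $1707$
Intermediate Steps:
$n{\left(Z,v \right)} = 0$
$H{\left(s \right)} = -9$ ($H{\left(s \right)} = -9 + 0 = -9$)
$\left(76 + 80\right) l{\left(11 \right)} + H{\left(-4 \right)} = \left(76 + 80\right) 11 - 9 = 156 \cdot 11 - 9 = 1716 - 9 = 1707$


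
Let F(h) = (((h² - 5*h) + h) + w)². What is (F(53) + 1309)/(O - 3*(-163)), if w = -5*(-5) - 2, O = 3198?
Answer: 6865709/3687 ≈ 1862.1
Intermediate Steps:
w = 23 (w = 25 - 2 = 23)
F(h) = (23 + h² - 4*h)² (F(h) = (((h² - 5*h) + h) + 23)² = ((h² - 4*h) + 23)² = (23 + h² - 4*h)²)
(F(53) + 1309)/(O - 3*(-163)) = ((23 + 53² - 4*53)² + 1309)/(3198 - 3*(-163)) = ((23 + 2809 - 212)² + 1309)/(3198 + 489) = (2620² + 1309)/3687 = (6864400 + 1309)*(1/3687) = 6865709*(1/3687) = 6865709/3687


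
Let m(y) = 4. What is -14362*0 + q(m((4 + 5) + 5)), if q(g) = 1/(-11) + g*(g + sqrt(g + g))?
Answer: 175/11 + 8*sqrt(2) ≈ 27.223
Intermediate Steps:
q(g) = -1/11 + g*(g + sqrt(2)*sqrt(g)) (q(g) = -1/11 + g*(g + sqrt(2*g)) = -1/11 + g*(g + sqrt(2)*sqrt(g)))
-14362*0 + q(m((4 + 5) + 5)) = -14362*0 + (-1/11 + 4**2 + sqrt(2)*4**(3/2)) = -167*0 + (-1/11 + 16 + sqrt(2)*8) = 0 + (-1/11 + 16 + 8*sqrt(2)) = 0 + (175/11 + 8*sqrt(2)) = 175/11 + 8*sqrt(2)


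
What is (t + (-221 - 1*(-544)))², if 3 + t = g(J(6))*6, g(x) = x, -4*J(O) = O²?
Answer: 70756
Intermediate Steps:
J(O) = -O²/4
t = -57 (t = -3 - ¼*6²*6 = -3 - ¼*36*6 = -3 - 9*6 = -3 - 54 = -57)
(t + (-221 - 1*(-544)))² = (-57 + (-221 - 1*(-544)))² = (-57 + (-221 + 544))² = (-57 + 323)² = 266² = 70756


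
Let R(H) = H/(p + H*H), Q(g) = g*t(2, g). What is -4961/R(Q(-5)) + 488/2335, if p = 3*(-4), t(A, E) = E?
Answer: -1420187991/11675 ≈ -1.2164e+5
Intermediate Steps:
p = -12
Q(g) = g² (Q(g) = g*g = g²)
R(H) = H/(-12 + H²) (R(H) = H/(-12 + H*H) = H/(-12 + H²))
-4961/R(Q(-5)) + 488/2335 = -4961/((-5)²/(-12 + ((-5)²)²)) + 488/2335 = -4961/(25/(-12 + 25²)) + 488*(1/2335) = -4961/(25/(-12 + 625)) + 488/2335 = -4961/(25/613) + 488/2335 = -4961/(25*(1/613)) + 488/2335 = -4961/25/613 + 488/2335 = -4961*613/25 + 488/2335 = -3041093/25 + 488/2335 = -1420187991/11675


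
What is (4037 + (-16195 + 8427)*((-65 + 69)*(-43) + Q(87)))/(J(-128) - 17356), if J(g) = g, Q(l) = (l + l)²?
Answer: 77947945/5828 ≈ 13375.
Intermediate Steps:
Q(l) = 4*l² (Q(l) = (2*l)² = 4*l²)
(4037 + (-16195 + 8427)*((-65 + 69)*(-43) + Q(87)))/(J(-128) - 17356) = (4037 + (-16195 + 8427)*((-65 + 69)*(-43) + 4*87²))/(-128 - 17356) = (4037 - 7768*(4*(-43) + 4*7569))/(-17484) = (4037 - 7768*(-172 + 30276))*(-1/17484) = (4037 - 7768*30104)*(-1/17484) = (4037 - 233847872)*(-1/17484) = -233843835*(-1/17484) = 77947945/5828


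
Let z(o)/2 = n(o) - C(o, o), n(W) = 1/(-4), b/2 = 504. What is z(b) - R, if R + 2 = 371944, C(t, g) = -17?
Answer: -743817/2 ≈ -3.7191e+5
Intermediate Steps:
R = 371942 (R = -2 + 371944 = 371942)
b = 1008 (b = 2*504 = 1008)
n(W) = -¼
z(o) = 67/2 (z(o) = 2*(-¼ - 1*(-17)) = 2*(-¼ + 17) = 2*(67/4) = 67/2)
z(b) - R = 67/2 - 1*371942 = 67/2 - 371942 = -743817/2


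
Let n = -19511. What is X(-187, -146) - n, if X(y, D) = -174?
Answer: 19337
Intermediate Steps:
X(-187, -146) - n = -174 - 1*(-19511) = -174 + 19511 = 19337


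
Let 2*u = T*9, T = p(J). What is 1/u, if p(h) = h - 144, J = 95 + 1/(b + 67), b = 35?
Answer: -68/14991 ≈ -0.0045361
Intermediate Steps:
J = 9691/102 (J = 95 + 1/(35 + 67) = 95 + 1/102 = 9691/102 ≈ 95.010)
p(h) = -144 + h
T = -4997/102 (T = -144 + 9691/102 = -4997/102 ≈ -48.990)
u = -14991/68 (u = (-4997/102*9)/2 = (1/2)*(-14991/34) = -14991/68 ≈ -220.46)
1/u = 1/(-14991/68) = -68/14991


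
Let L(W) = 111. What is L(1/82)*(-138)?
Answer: -15318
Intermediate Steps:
L(1/82)*(-138) = 111*(-138) = -15318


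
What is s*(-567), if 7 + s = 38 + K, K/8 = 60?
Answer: -289737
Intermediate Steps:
K = 480 (K = 8*60 = 480)
s = 511 (s = -7 + (38 + 480) = -7 + 518 = 511)
s*(-567) = 511*(-567) = -289737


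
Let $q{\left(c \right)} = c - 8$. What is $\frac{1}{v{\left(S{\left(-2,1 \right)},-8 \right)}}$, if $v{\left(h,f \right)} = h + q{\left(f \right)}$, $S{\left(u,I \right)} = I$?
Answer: $- \frac{1}{15} \approx -0.066667$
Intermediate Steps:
$q{\left(c \right)} = -8 + c$ ($q{\left(c \right)} = c - 8 = -8 + c$)
$v{\left(h,f \right)} = -8 + f + h$ ($v{\left(h,f \right)} = h + \left(-8 + f\right) = -8 + f + h$)
$\frac{1}{v{\left(S{\left(-2,1 \right)},-8 \right)}} = \frac{1}{-8 - 8 + 1} = \frac{1}{-15} = - \frac{1}{15}$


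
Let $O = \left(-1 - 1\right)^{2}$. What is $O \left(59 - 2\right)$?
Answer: $228$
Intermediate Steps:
$O = 4$ ($O = \left(-2\right)^{2} = 4$)
$O \left(59 - 2\right) = 4 \left(59 - 2\right) = 4 \cdot 57 = 228$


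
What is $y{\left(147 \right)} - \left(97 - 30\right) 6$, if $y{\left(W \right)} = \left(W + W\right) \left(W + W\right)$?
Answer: $86034$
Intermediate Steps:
$y{\left(W \right)} = 4 W^{2}$ ($y{\left(W \right)} = 2 W 2 W = 4 W^{2}$)
$y{\left(147 \right)} - \left(97 - 30\right) 6 = 4 \cdot 147^{2} - \left(97 - 30\right) 6 = 4 \cdot 21609 - 67 \cdot 6 = 86436 - 402 = 86034$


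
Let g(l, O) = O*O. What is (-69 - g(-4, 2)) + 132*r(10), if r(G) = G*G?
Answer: 13127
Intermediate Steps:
g(l, O) = O²
r(G) = G²
(-69 - g(-4, 2)) + 132*r(10) = (-69 - 1*2²) + 132*10² = (-69 - 1*4) + 132*100 = (-69 - 4) + 13200 = -73 + 13200 = 13127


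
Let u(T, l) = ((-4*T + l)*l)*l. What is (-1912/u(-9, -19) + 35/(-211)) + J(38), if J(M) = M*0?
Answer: -618227/1294907 ≈ -0.47743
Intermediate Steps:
u(T, l) = l²*(l - 4*T) (u(T, l) = ((l - 4*T)*l)*l = (l*(l - 4*T))*l = l²*(l - 4*T))
J(M) = 0
(-1912/u(-9, -19) + 35/(-211)) + J(38) = (-1912*1/(361*(-19 - 4*(-9))) + 35/(-211)) + 0 = (-1912*1/(361*(-19 + 36)) + 35*(-1/211)) + 0 = (-1912/(361*17) - 35/211) + 0 = (-1912/6137 - 35/211) + 0 = -618227/1294907 + 0 = -618227/1294907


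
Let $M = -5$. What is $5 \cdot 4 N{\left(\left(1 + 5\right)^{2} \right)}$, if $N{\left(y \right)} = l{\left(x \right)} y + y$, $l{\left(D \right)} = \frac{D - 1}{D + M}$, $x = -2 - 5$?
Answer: $1200$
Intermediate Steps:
$x = -7$ ($x = -2 - 5 = -7$)
$l{\left(D \right)} = \frac{-1 + D}{-5 + D}$ ($l{\left(D \right)} = \frac{D - 1}{D - 5} = \frac{-1 + D}{-5 + D}$)
$N{\left(y \right)} = \frac{5 y}{3}$ ($N{\left(y \right)} = \frac{-1 - 7}{-5 - 7} y + y = \frac{1}{-12} \left(-8\right) y + y = \left(- \frac{1}{12}\right) \left(-8\right) y + y = \frac{2 y}{3} + y = \frac{5 y}{3}$)
$5 \cdot 4 N{\left(\left(1 + 5\right)^{2} \right)} = 5 \cdot 4 \frac{5 \left(1 + 5\right)^{2}}{3} = 20 \frac{5 \cdot 6^{2}}{3} = 20 \cdot \frac{5}{3} \cdot 36 = 20 \cdot 60 = 1200$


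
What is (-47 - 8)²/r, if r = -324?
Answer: -3025/324 ≈ -9.3364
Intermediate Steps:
(-47 - 8)²/r = (-47 - 8)²/(-324) = (-55)²*(-1/324) = 3025*(-1/324) = -3025/324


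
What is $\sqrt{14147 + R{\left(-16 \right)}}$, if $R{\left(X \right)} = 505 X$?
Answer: $\sqrt{6067} \approx 77.891$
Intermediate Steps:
$\sqrt{14147 + R{\left(-16 \right)}} = \sqrt{14147 + 505 \left(-16\right)} = \sqrt{14147 - 8080} = \sqrt{6067}$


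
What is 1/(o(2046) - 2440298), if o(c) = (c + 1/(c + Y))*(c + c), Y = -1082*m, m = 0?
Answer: 1/5931936 ≈ 1.6858e-7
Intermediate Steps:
Y = 0 (Y = -1082*0 = 0)
o(c) = 2*c*(c + 1/c) (o(c) = (c + 1/(c + 0))*(c + c) = (c + 1/c)*(2*c) = 2*c*(c + 1/c))
1/(o(2046) - 2440298) = 1/((2 + 2*2046²) - 2440298) = 1/((2 + 2*4186116) - 2440298) = 1/((2 + 8372232) - 2440298) = 1/(8372234 - 2440298) = 1/5931936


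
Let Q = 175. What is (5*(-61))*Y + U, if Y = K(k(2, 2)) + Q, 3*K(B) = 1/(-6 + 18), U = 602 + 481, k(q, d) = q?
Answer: -1882817/36 ≈ -52301.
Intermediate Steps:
U = 1083
K(B) = 1/36 (K(B) = 1/(3*(-6 + 18)) = (⅓)/12 = (⅓)*(1/12) = 1/36)
Y = 6301/36 (Y = 1/36 + 175 = 6301/36 ≈ 175.03)
(5*(-61))*Y + U = (5*(-61))*(6301/36) + 1083 = -305*6301/36 + 1083 = -1921805/36 + 1083 = -1882817/36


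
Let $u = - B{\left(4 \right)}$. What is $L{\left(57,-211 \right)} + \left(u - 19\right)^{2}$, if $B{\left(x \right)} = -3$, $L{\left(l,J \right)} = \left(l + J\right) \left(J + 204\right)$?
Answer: $1334$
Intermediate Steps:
$L{\left(l,J \right)} = \left(204 + J\right) \left(J + l\right)$ ($L{\left(l,J \right)} = \left(J + l\right) \left(204 + J\right) = \left(204 + J\right) \left(J + l\right)$)
$u = 3$ ($u = \left(-1\right) \left(-3\right) = 3$)
$L{\left(57,-211 \right)} + \left(u - 19\right)^{2} = \left(\left(-211\right)^{2} + 204 \left(-211\right) + 204 \cdot 57 - 12027\right) + \left(3 - 19\right)^{2} = \left(44521 - 43044 + 11628 - 12027\right) + \left(-16\right)^{2} = 1078 + 256 = 1334$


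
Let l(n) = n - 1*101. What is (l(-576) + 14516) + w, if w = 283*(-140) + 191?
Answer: -25590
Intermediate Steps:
w = -39429 (w = -39620 + 191 = -39429)
l(n) = -101 + n (l(n) = n - 101 = -101 + n)
(l(-576) + 14516) + w = ((-101 - 576) + 14516) - 39429 = (-677 + 14516) - 39429 = 13839 - 39429 = -25590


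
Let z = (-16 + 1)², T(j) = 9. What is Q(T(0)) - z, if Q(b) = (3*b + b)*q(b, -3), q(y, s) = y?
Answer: 99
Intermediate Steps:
Q(b) = 4*b² (Q(b) = (3*b + b)*b = (4*b)*b = 4*b²)
z = 225 (z = (-15)² = 225)
Q(T(0)) - z = 4*9² - 1*225 = 4*81 - 225 = 324 - 225 = 99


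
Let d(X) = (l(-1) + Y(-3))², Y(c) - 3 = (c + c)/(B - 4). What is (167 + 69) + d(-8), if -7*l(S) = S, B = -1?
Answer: 312204/1225 ≈ 254.86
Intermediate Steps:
l(S) = -S/7
Y(c) = 3 - 2*c/5 (Y(c) = 3 + (c + c)/(-1 - 4) = 3 + (2*c)/(-5) = 3 + (2*c)*(-⅕) = 3 - 2*c/5)
d(X) = 23104/1225 (d(X) = (-⅐*(-1) + (3 - ⅖*(-3)))² = (⅐ + (3 + 6/5))² = (⅐ + 21/5)² = (152/35)² = 23104/1225)
(167 + 69) + d(-8) = (167 + 69) + 23104/1225 = 236 + 23104/1225 = 312204/1225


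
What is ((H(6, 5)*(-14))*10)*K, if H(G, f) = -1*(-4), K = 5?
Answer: -2800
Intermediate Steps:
H(G, f) = 4
((H(6, 5)*(-14))*10)*K = ((4*(-14))*10)*5 = -56*10*5 = -560*5 = -2800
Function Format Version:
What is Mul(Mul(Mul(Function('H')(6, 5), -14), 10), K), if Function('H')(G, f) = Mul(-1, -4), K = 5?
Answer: -2800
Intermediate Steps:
Function('H')(G, f) = 4
Mul(Mul(Mul(Function('H')(6, 5), -14), 10), K) = Mul(Mul(Mul(4, -14), 10), 5) = Mul(Mul(-56, 10), 5) = Mul(-560, 5) = -2800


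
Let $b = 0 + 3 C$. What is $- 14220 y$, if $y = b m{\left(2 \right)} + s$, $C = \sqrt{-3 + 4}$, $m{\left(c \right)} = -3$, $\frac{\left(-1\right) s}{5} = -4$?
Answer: $-156420$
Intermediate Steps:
$s = 20$ ($s = \left(-5\right) \left(-4\right) = 20$)
$C = 1$ ($C = \sqrt{1} = 1$)
$b = 3$ ($b = 0 + 3 \cdot 1 = 0 + 3 = 3$)
$y = 11$ ($y = 3 \left(-3\right) + 20 = -9 + 20 = 11$)
$- 14220 y = \left(-14220\right) 11 = -156420$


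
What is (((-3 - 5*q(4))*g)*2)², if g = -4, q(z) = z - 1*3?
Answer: 4096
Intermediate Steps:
q(z) = -3 + z (q(z) = z - 3 = -3 + z)
(((-3 - 5*q(4))*g)*2)² = (((-3 - 5*(-3 + 4))*(-4))*2)² = (((-3 - 5*1)*(-4))*2)² = (((-3 - 5)*(-4))*2)² = (-8*(-4)*2)² = (32*2)² = 64² = 4096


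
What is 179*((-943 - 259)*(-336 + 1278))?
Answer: -202678836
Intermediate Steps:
179*((-943 - 259)*(-336 + 1278)) = 179*(-1202*942) = 179*(-1132284) = -202678836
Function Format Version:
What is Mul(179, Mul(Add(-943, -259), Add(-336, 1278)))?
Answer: -202678836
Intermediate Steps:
Mul(179, Mul(Add(-943, -259), Add(-336, 1278))) = Mul(179, Mul(-1202, 942)) = Mul(179, -1132284) = -202678836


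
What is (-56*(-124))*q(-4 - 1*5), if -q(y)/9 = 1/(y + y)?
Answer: 3472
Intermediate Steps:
q(y) = -9/(2*y) (q(y) = -9/(y + y) = -9*1/(2*y) = -9/(2*y))
(-56*(-124))*q(-4 - 1*5) = (-56*(-124))*(-9/(2*(-4 - 1*5))) = 6944*(-9/(2*(-4 - 5))) = 6944*(-9/2/(-9)) = 6944*(-9/2*(-⅑)) = 6944*(½) = 3472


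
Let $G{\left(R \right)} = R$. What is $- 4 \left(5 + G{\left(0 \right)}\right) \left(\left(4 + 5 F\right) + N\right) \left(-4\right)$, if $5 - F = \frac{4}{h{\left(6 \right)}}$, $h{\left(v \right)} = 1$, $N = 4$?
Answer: $1040$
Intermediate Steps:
$F = 1$ ($F = 5 - \frac{4}{1} = 5 - 4 \cdot 1 = 5 - 4 = 1$)
$- 4 \left(5 + G{\left(0 \right)}\right) \left(\left(4 + 5 F\right) + N\right) \left(-4\right) = - 4 \left(5 + 0\right) \left(\left(4 + 5 \cdot 1\right) + 4\right) \left(-4\right) = - 4 \cdot 5 \left(\left(4 + 5\right) + 4\right) \left(-4\right) = - 4 \cdot 5 \left(9 + 4\right) \left(-4\right) = - 4 \cdot 5 \cdot 13 \left(-4\right) = \left(-4\right) 65 \left(-4\right) = \left(-260\right) \left(-4\right) = 1040$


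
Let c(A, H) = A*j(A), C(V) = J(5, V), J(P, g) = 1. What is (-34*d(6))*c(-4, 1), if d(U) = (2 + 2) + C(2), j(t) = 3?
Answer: 2040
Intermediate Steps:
C(V) = 1
c(A, H) = 3*A (c(A, H) = A*3 = 3*A)
d(U) = 5 (d(U) = (2 + 2) + 1 = 4 + 1 = 5)
(-34*d(6))*c(-4, 1) = (-34*5)*(3*(-4)) = -170*(-12) = 2040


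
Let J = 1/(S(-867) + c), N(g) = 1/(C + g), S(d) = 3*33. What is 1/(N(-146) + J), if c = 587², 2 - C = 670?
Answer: -140279876/171927 ≈ -815.93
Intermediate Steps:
C = -668 (C = 2 - 1*670 = 2 - 670 = -668)
S(d) = 99
c = 344569
N(g) = 1/(-668 + g)
J = 1/344668 (J = 1/(99 + 344569) = 1/344668 ≈ 2.9013e-6)
1/(N(-146) + J) = 1/(1/(-668 - 146) + 1/344668) = 1/(1/(-814) + 1/344668) = 1/(-1/814 + 1/344668) = 1/(-171927/140279876) = -140279876/171927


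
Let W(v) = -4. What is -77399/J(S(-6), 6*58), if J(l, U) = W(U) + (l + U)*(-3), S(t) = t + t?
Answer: 77399/1012 ≈ 76.481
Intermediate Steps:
S(t) = 2*t
J(l, U) = -4 - 3*U - 3*l (J(l, U) = -4 + (l + U)*(-3) = -4 + (U + l)*(-3) = -4 + (-3*U - 3*l) = -4 - 3*U - 3*l)
-77399/J(S(-6), 6*58) = -77399/(-4 - 18*58 - 6*(-6)) = -77399/(-4 - 3*348 - 3*(-12)) = -77399/(-4 - 1044 + 36) = -77399/(-1012) = -77399*(-1/1012) = 77399/1012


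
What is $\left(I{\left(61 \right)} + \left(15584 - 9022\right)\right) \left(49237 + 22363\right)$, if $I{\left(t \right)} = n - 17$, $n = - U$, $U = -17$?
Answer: $469839200$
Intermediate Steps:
$n = 17$ ($n = \left(-1\right) \left(-17\right) = 17$)
$I{\left(t \right)} = 0$ ($I{\left(t \right)} = 17 - 17 = 0$)
$\left(I{\left(61 \right)} + \left(15584 - 9022\right)\right) \left(49237 + 22363\right) = \left(0 + \left(15584 - 9022\right)\right) \left(49237 + 22363\right) = \left(0 + 6562\right) 71600 = 6562 \cdot 71600 = 469839200$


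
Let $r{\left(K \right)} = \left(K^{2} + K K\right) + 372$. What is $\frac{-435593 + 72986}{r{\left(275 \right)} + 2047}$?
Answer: $- \frac{120869}{51223} \approx -2.3597$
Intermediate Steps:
$r{\left(K \right)} = 372 + 2 K^{2}$ ($r{\left(K \right)} = \left(K^{2} + K^{2}\right) + 372 = 2 K^{2} + 372 = 372 + 2 K^{2}$)
$\frac{-435593 + 72986}{r{\left(275 \right)} + 2047} = \frac{-435593 + 72986}{\left(372 + 2 \cdot 275^{2}\right) + 2047} = - \frac{362607}{\left(372 + 2 \cdot 75625\right) + 2047} = - \frac{362607}{\left(372 + 151250\right) + 2047} = - \frac{362607}{151622 + 2047} = - \frac{362607}{153669} = \left(-362607\right) \frac{1}{153669} = - \frac{120869}{51223}$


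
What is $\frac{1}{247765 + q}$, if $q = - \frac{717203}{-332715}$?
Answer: $\frac{332715}{82435849178} \approx 4.036 \cdot 10^{-6}$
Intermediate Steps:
$q = \frac{717203}{332715}$ ($q = \left(-717203\right) \left(- \frac{1}{332715}\right) = \frac{717203}{332715} \approx 2.1556$)
$\frac{1}{247765 + q} = \frac{1}{247765 + \frac{717203}{332715}} = \frac{1}{\frac{82435849178}{332715}} = \frac{332715}{82435849178}$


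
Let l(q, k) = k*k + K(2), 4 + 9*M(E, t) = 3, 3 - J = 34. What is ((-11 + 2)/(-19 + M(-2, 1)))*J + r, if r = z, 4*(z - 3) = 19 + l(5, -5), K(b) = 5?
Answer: 28/43 ≈ 0.65116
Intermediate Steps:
J = -31 (J = 3 - 1*34 = 3 - 34 = -31)
M(E, t) = -⅑ (M(E, t) = -4/9 + (⅑)*3 = -4/9 + ⅓ = -⅑)
l(q, k) = 5 + k² (l(q, k) = k*k + 5 = k² + 5 = 5 + k²)
z = 61/4 (z = 3 + (19 + (5 + (-5)²))/4 = 3 + (19 + (5 + 25))/4 = 3 + (19 + 30)/4 = 3 + (¼)*49 = 3 + 49/4 = 61/4 ≈ 15.250)
r = 61/4 ≈ 15.250
((-11 + 2)/(-19 + M(-2, 1)))*J + r = ((-11 + 2)/(-19 - ⅑))*(-31) + 61/4 = -9/(-172/9)*(-31) + 61/4 = -9*(-9/172)*(-31) + 61/4 = (81/172)*(-31) + 61/4 = -2511/172 + 61/4 = 28/43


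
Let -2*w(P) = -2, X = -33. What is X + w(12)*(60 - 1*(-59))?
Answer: 86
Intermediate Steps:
w(P) = 1 (w(P) = -½*(-2) = 1)
X + w(12)*(60 - 1*(-59)) = -33 + 1*(60 - 1*(-59)) = -33 + 1*(60 + 59) = -33 + 1*119 = -33 + 119 = 86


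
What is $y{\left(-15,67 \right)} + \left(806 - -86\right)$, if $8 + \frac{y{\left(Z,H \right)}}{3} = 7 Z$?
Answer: $553$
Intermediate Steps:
$y{\left(Z,H \right)} = -24 + 21 Z$ ($y{\left(Z,H \right)} = -24 + 3 \cdot 7 Z = -24 + 21 Z$)
$y{\left(-15,67 \right)} + \left(806 - -86\right) = \left(-24 + 21 \left(-15\right)\right) + \left(806 - -86\right) = \left(-24 - 315\right) + \left(806 + 86\right) = -339 + 892 = 553$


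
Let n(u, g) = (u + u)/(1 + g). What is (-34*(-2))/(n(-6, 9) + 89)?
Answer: 340/439 ≈ 0.77449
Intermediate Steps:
n(u, g) = 2*u/(1 + g) (n(u, g) = (2*u)/(1 + g) = 2*u/(1 + g))
(-34*(-2))/(n(-6, 9) + 89) = (-34*(-2))/(2*(-6)/(1 + 9) + 89) = 68/(2*(-6)/10 + 89) = 68/(2*(-6)*(⅒) + 89) = 68/(-6/5 + 89) = 68/(439/5) = 68*(5/439) = 340/439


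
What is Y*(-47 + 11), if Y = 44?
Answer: -1584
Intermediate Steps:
Y*(-47 + 11) = 44*(-47 + 11) = 44*(-36) = -1584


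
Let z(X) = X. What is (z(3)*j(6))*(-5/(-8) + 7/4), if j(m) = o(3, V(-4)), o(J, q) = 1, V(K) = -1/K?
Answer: 57/8 ≈ 7.1250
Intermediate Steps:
j(m) = 1
(z(3)*j(6))*(-5/(-8) + 7/4) = (3*1)*(-5/(-8) + 7/4) = 3*(-5*(-⅛) + 7*(¼)) = 3*(5/8 + 7/4) = 3*(19/8) = 57/8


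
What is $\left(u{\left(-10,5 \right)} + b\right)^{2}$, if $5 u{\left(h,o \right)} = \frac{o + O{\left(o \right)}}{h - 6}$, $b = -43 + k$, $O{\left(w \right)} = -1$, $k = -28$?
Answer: $\frac{2019241}{400} \approx 5048.1$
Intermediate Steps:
$b = -71$ ($b = -43 - 28 = -71$)
$u{\left(h,o \right)} = \frac{-1 + o}{5 \left(-6 + h\right)}$ ($u{\left(h,o \right)} = \frac{\left(o - 1\right) \frac{1}{h - 6}}{5} = \frac{\left(-1 + o\right) \frac{1}{-6 + h}}{5} = \frac{\frac{1}{-6 + h} \left(-1 + o\right)}{5} = \frac{-1 + o}{5 \left(-6 + h\right)}$)
$\left(u{\left(-10,5 \right)} + b\right)^{2} = \left(\frac{-1 + 5}{5 \left(-6 - 10\right)} - 71\right)^{2} = \left(\frac{1}{5} \frac{1}{-16} \cdot 4 - 71\right)^{2} = \left(\frac{1}{5} \left(- \frac{1}{16}\right) 4 - 71\right)^{2} = \left(- \frac{1}{20} - 71\right)^{2} = \left(- \frac{1421}{20}\right)^{2} = \frac{2019241}{400}$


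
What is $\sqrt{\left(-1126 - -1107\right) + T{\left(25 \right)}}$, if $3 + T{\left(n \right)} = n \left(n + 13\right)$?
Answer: $4 \sqrt{58} \approx 30.463$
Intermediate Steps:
$T{\left(n \right)} = -3 + n \left(13 + n\right)$ ($T{\left(n \right)} = -3 + n \left(n + 13\right) = -3 + n \left(13 + n\right)$)
$\sqrt{\left(-1126 - -1107\right) + T{\left(25 \right)}} = \sqrt{\left(-1126 - -1107\right) + \left(-3 + 25^{2} + 13 \cdot 25\right)} = \sqrt{\left(-1126 + 1107\right) + \left(-3 + 625 + 325\right)} = \sqrt{-19 + 947} = \sqrt{928} = 4 \sqrt{58}$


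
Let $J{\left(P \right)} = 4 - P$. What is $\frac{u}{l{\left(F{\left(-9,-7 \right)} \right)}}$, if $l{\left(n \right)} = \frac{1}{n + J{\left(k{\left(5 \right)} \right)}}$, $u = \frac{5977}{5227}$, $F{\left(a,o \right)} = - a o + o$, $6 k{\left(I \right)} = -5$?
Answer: $- \frac{2337007}{31362} \approx -74.517$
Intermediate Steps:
$k{\left(I \right)} = - \frac{5}{6}$ ($k{\left(I \right)} = \frac{1}{6} \left(-5\right) = - \frac{5}{6}$)
$F{\left(a,o \right)} = o - a o$ ($F{\left(a,o \right)} = - a o + o = o - a o$)
$u = \frac{5977}{5227}$ ($u = 5977 \cdot \frac{1}{5227} = \frac{5977}{5227} \approx 1.1435$)
$l{\left(n \right)} = \frac{1}{\frac{29}{6} + n}$ ($l{\left(n \right)} = \frac{1}{n + \left(4 - - \frac{5}{6}\right)} = \frac{1}{n + \left(4 + \frac{5}{6}\right)} = \frac{1}{n + \frac{29}{6}} = \frac{1}{\frac{29}{6} + n}$)
$\frac{u}{l{\left(F{\left(-9,-7 \right)} \right)}} = \frac{5977}{5227 \frac{6}{29 + 6 \left(- 7 \left(1 - -9\right)\right)}} = \frac{5977}{5227 \frac{6}{29 + 6 \left(- 7 \left(1 + 9\right)\right)}} = \frac{5977}{5227 \frac{6}{29 + 6 \left(\left(-7\right) 10\right)}} = \frac{5977}{5227 \frac{6}{29 + 6 \left(-70\right)}} = \frac{5977}{5227 \frac{6}{29 - 420}} = \frac{5977}{5227 \frac{6}{-391}} = \frac{5977}{5227 \cdot 6 \left(- \frac{1}{391}\right)} = \frac{5977}{5227 \left(- \frac{6}{391}\right)} = \frac{5977}{5227} \left(- \frac{391}{6}\right) = - \frac{2337007}{31362}$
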